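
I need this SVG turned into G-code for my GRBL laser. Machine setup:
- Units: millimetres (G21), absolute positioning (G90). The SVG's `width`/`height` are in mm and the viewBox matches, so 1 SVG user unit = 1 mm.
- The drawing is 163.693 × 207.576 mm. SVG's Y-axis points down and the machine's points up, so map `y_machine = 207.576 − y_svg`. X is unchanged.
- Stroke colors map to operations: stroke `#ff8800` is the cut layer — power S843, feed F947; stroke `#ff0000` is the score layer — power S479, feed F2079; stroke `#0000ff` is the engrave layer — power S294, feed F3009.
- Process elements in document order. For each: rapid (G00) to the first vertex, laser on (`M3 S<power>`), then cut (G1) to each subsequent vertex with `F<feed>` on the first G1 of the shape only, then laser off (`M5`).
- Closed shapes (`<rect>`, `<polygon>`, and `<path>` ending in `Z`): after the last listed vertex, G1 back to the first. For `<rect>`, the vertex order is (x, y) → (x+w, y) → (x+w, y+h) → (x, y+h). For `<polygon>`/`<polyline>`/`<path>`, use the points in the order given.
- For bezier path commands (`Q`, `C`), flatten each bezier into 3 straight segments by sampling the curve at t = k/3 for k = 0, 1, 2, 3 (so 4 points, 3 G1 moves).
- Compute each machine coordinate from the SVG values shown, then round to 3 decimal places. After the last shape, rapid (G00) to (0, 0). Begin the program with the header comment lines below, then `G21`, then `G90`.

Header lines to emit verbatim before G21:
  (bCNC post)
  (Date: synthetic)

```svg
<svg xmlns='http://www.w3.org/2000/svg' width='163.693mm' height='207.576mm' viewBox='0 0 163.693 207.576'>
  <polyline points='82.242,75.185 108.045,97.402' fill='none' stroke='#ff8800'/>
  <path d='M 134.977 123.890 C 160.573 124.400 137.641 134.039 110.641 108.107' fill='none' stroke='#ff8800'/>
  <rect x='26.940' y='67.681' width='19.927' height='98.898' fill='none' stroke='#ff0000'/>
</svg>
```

Since the viewBox matches the mm dimensions, user units are millimetres directly. The only transform is the Y-flip y_m = 207.576 − y_svg.

Shape 1 is a line segment drawn with `<polyline>`. Its stroke #ff8800 means cut at S843, F947. After flipping Y the toolpath is (82.242,132.391) → (108.045,110.174).

Shape 2 is a cubic bezier drawn with `<path>`. Its stroke #ff8800 means cut at S843, F947. After flipping Y the toolpath is (134.977,83.686) → (146.044,81.789) → (134.638,83.738) → (110.641,99.469).

Shape 3 is a rectangle drawn with `<rect>`. Its stroke #ff0000 means score at S479, F2079. After flipping Y the toolpath is (26.940,139.895) → (46.867,139.895) → (46.867,40.997) → (26.940,40.997) → (26.940,139.895), returning to the start.

(bCNC post)
(Date: synthetic)
G21
G90
G00 X82.242 Y132.391
M3 S843
G1 X108.045 Y110.174 F947
M5
G00 X134.977 Y83.686
M3 S843
G1 X146.044 Y81.789 F947
G1 X134.638 Y83.738
G1 X110.641 Y99.469
M5
G00 X26.940 Y139.895
M3 S479
G1 X46.867 Y139.895 F2079
G1 X46.867 Y40.997
G1 X26.940 Y40.997
G1 X26.940 Y139.895
M5
G00 X0.000 Y0.000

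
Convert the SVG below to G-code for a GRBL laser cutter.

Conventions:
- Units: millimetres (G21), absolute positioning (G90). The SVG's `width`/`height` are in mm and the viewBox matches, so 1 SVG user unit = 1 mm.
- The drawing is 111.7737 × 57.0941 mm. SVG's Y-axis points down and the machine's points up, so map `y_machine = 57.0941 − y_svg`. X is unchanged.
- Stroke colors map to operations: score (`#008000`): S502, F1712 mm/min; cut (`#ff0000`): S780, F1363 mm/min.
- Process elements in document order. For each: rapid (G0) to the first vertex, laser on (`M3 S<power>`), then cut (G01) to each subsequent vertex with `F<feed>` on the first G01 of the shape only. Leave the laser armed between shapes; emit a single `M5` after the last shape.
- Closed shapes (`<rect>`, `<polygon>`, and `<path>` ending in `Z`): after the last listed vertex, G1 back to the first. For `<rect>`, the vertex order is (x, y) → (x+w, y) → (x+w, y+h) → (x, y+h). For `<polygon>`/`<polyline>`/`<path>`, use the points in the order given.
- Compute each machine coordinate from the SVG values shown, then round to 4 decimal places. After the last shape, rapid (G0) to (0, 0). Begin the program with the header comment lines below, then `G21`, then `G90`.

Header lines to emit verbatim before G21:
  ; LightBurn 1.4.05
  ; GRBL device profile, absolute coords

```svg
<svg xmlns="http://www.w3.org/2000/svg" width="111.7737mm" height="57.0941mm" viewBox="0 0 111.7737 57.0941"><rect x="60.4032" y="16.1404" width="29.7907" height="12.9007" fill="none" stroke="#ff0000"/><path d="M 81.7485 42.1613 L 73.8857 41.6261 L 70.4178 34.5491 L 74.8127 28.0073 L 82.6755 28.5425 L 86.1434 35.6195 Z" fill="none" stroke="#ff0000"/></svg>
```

; LightBurn 1.4.05
; GRBL device profile, absolute coords
G21
G90
G0 X60.4032 Y40.9537
M3 S780
G01 X90.1939 Y40.9537 F1363
G01 X90.1939 Y28.0530
G01 X60.4032 Y28.0530
G01 X60.4032 Y40.9537
G0 X81.7485 Y14.9328
M3 S780
G01 X73.8857 Y15.4680 F1363
G01 X70.4178 Y22.5450
G01 X74.8127 Y29.0868
G01 X82.6755 Y28.5516
G01 X86.1434 Y21.4746
G01 X81.7485 Y14.9328
M5
G0 X0.0000 Y0.0000

1 u = 1 mm; y_m = 57.0941 − y.

[1] `<rect>` rectangle, #ff0000→cut S780 F1363: (60.4032,40.9537) → (90.1939,40.9537) → (90.1939,28.0530) → (60.4032,28.0530) → (60.4032,40.9537) (closed)

[2] `<path>` regular polygon, #ff0000→cut S780 F1363: (81.7485,14.9328) → (73.8857,15.4680) → (70.4178,22.5450) → (74.8127,29.0868) → (82.6755,28.5516) → (86.1434,21.4746) → (81.7485,14.9328) (closed)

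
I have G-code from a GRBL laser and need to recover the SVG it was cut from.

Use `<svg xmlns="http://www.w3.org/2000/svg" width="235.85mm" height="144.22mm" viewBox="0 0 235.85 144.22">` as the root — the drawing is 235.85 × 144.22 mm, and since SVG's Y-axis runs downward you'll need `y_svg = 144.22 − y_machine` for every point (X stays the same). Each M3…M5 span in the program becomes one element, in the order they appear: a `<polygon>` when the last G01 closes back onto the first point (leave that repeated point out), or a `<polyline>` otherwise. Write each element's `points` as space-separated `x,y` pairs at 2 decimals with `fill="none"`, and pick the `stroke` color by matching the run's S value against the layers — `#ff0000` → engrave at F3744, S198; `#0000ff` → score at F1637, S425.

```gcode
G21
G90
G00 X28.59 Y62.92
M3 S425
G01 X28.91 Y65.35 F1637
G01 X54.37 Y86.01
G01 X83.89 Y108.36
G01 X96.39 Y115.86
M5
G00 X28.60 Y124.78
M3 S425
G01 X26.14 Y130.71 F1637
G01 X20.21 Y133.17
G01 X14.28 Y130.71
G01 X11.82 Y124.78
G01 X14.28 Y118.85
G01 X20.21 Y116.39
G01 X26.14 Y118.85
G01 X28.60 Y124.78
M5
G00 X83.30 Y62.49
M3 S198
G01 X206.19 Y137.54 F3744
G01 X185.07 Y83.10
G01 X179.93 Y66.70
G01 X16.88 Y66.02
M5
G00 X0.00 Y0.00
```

Machine Y-up, SVG Y-down with viewBox height 144.22, so y_svg = 144.22 − y_machine; X carries over.

Run 1: power S425 maps to stroke `#0000ff` (score). The run is open, so emit a `<polyline>` with points (Y-flipped): 28.59,81.30 28.91,78.87 54.37,58.21 83.89,35.86 96.39,28.36.

Run 2: the run's S425 means `#0000ff` (score). The run returns to its start, so emit a `<polygon>` with points (Y-flipped): 28.60,19.44 26.14,13.51 20.21,11.05 14.28,13.51 11.82,19.44 14.28,25.37 20.21,27.83 26.14,25.37.

Run 3: S198 ⇒ engrave layer `#ff0000`. The run is open, so emit a `<polyline>` with points (Y-flipped): 83.30,81.73 206.19,6.68 185.07,61.12 179.93,77.52 16.88,78.20.

<svg xmlns="http://www.w3.org/2000/svg" width="235.85mm" height="144.22mm" viewBox="0 0 235.85 144.22">
  <polyline points="28.59,81.30 28.91,78.87 54.37,58.21 83.89,35.86 96.39,28.36" fill="none" stroke="#0000ff"/>
  <polygon points="28.60,19.44 26.14,13.51 20.21,11.05 14.28,13.51 11.82,19.44 14.28,25.37 20.21,27.83 26.14,25.37" fill="none" stroke="#0000ff"/>
  <polyline points="83.30,81.73 206.19,6.68 185.07,61.12 179.93,77.52 16.88,78.20" fill="none" stroke="#ff0000"/>
</svg>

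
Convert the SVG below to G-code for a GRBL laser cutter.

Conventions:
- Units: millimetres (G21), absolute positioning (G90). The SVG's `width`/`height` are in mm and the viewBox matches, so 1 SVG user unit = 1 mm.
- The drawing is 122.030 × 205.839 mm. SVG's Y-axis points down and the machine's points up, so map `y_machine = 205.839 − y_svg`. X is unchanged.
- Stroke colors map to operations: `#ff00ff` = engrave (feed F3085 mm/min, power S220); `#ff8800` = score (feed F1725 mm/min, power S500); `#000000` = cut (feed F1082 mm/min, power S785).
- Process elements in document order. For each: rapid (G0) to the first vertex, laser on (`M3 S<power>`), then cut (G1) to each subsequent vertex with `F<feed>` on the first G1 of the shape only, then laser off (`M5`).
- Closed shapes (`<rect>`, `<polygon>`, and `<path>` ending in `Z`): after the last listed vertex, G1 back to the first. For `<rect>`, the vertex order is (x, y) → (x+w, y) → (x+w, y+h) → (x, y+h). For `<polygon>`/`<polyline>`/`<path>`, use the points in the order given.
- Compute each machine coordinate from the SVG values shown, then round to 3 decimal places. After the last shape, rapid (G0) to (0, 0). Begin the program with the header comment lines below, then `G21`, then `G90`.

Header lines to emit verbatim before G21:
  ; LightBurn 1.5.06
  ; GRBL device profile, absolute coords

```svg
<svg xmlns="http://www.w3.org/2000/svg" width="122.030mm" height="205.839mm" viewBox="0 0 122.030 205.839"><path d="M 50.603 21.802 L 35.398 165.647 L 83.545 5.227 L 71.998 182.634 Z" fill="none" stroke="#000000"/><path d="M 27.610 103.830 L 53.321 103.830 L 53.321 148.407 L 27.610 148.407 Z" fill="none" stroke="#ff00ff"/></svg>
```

; LightBurn 1.5.06
; GRBL device profile, absolute coords
G21
G90
G0 X50.603 Y184.037
M3 S785
G1 X35.398 Y40.192 F1082
G1 X83.545 Y200.612
G1 X71.998 Y23.205
G1 X50.603 Y184.037
M5
G0 X27.610 Y102.009
M3 S220
G1 X53.321 Y102.009 F3085
G1 X53.321 Y57.432
G1 X27.610 Y57.432
G1 X27.610 Y102.009
M5
G0 X0.000 Y0.000

Since the viewBox matches the mm dimensions, user units are millimetres directly. The only transform is the Y-flip y_m = 205.839 − y_svg.

Shape 1 is a closed polygon drawn with `<path>`. Its stroke #000000 means cut at S785, F1082. After flipping Y the toolpath is (50.603,184.037) → (35.398,40.192) → (83.545,200.612) → (71.998,23.205) → (50.603,184.037), returning to the start.

Shape 2 is a rectangle drawn with `<path>`. Its stroke #ff00ff means engrave at S220, F3085. After flipping Y the toolpath is (27.610,102.009) → (53.321,102.009) → (53.321,57.432) → (27.610,57.432) → (27.610,102.009), returning to the start.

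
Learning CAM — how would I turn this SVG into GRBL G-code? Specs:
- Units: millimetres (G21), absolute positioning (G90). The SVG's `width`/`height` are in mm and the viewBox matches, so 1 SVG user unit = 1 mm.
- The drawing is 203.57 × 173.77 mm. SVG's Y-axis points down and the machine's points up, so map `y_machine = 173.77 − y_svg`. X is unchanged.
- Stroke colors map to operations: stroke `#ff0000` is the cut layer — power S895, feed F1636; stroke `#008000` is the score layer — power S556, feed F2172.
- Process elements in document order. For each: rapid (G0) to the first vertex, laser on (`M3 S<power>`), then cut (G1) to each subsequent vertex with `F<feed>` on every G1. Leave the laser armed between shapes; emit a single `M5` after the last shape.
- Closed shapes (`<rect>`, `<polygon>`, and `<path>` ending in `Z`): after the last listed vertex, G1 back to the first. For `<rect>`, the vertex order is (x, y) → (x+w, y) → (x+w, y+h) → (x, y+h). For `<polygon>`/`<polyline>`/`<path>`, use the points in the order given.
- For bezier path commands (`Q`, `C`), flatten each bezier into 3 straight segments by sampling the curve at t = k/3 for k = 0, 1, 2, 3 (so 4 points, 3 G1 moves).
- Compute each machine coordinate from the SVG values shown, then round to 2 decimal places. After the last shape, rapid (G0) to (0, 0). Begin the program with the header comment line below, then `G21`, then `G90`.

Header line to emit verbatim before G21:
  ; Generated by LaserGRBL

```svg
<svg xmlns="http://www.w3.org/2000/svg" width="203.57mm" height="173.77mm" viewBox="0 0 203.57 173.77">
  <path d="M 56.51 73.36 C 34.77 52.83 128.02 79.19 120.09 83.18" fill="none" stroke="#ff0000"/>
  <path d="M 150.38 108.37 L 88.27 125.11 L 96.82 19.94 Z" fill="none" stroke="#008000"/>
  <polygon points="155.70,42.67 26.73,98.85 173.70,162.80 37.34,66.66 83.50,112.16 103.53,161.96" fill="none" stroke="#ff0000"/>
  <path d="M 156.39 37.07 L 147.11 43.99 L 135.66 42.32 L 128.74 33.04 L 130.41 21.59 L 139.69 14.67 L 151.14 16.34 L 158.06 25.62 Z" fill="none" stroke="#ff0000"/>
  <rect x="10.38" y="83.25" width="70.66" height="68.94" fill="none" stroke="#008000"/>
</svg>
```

Since the viewBox matches the mm dimensions, user units are millimetres directly. The only transform is the Y-flip y_m = 173.77 − y_svg.

Shape 1 is a cubic bezier drawn with `<path>`. Its stroke #ff0000 means cut at S895, F1636. After flipping Y the toolpath is (56.51,100.41) → (65.09,107.88) → (102.30,99.47) → (120.09,90.59).

Shape 2 is a closed polygon drawn with `<path>`. Its stroke #008000 means score at S556, F2172. After flipping Y the toolpath is (150.38,65.40) → (88.27,48.66) → (96.82,153.83) → (150.38,65.40), returning to the start.

Shape 3 is a closed polygon drawn with `<polygon>`. Its stroke #ff0000 means cut at S895, F1636. After flipping Y the toolpath is (155.70,131.10) → (26.73,74.92) → (173.70,10.97) → (37.34,107.11) → (83.50,61.61) → (103.53,11.81) → (155.70,131.10), returning to the start.

Shape 4 is a regular polygon drawn with `<path>`. Its stroke #ff0000 means cut at S895, F1636. After flipping Y the toolpath is (156.39,136.70) → (147.11,129.78) → (135.66,131.45) → (128.74,140.73) → (130.41,152.18) → (139.69,159.10) → (151.14,157.43) → (158.06,148.15) → (156.39,136.70), returning to the start.

Shape 5 is a rectangle drawn with `<rect>`. Its stroke #008000 means score at S556, F2172. After flipping Y the toolpath is (10.38,90.52) → (81.04,90.52) → (81.04,21.58) → (10.38,21.58) → (10.38,90.52), returning to the start.

; Generated by LaserGRBL
G21
G90
G0 X56.51 Y100.41
M3 S895
G1 X65.09 Y107.88 F1636
G1 X102.30 Y99.47 F1636
G1 X120.09 Y90.59 F1636
G0 X150.38 Y65.40
M3 S556
G1 X88.27 Y48.66 F2172
G1 X96.82 Y153.83 F2172
G1 X150.38 Y65.40 F2172
G0 X155.70 Y131.10
M3 S895
G1 X26.73 Y74.92 F1636
G1 X173.70 Y10.97 F1636
G1 X37.34 Y107.11 F1636
G1 X83.50 Y61.61 F1636
G1 X103.53 Y11.81 F1636
G1 X155.70 Y131.10 F1636
G0 X156.39 Y136.70
M3 S895
G1 X147.11 Y129.78 F1636
G1 X135.66 Y131.45 F1636
G1 X128.74 Y140.73 F1636
G1 X130.41 Y152.18 F1636
G1 X139.69 Y159.10 F1636
G1 X151.14 Y157.43 F1636
G1 X158.06 Y148.15 F1636
G1 X156.39 Y136.70 F1636
G0 X10.38 Y90.52
M3 S556
G1 X81.04 Y90.52 F2172
G1 X81.04 Y21.58 F2172
G1 X10.38 Y21.58 F2172
G1 X10.38 Y90.52 F2172
M5
G0 X0.00 Y0.00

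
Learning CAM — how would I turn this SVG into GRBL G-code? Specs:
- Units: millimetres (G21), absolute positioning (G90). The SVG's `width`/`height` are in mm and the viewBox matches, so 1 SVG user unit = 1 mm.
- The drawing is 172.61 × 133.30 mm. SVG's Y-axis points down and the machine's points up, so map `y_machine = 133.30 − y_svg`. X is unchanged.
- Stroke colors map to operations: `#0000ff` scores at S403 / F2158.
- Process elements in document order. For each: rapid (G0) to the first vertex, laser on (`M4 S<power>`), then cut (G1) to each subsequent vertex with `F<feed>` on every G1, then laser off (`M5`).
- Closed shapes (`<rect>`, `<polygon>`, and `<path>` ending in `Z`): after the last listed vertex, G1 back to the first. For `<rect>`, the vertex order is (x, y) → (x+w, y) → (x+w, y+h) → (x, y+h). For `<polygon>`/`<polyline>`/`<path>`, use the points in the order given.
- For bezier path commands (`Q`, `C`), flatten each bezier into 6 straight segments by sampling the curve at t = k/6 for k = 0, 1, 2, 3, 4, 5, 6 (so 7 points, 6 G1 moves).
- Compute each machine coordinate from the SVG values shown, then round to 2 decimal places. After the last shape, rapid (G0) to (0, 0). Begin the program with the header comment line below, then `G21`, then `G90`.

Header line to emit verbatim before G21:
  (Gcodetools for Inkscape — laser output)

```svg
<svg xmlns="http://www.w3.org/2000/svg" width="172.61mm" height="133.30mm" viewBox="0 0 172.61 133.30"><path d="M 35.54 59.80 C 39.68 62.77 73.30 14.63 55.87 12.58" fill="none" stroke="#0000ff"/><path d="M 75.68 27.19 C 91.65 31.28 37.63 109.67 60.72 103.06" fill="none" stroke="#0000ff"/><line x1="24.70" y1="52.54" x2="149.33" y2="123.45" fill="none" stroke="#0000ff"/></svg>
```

(Gcodetools for Inkscape — laser output)
G21
G90
G0 X35.54 Y73.50
M4 S403
G1 X39.69 Y75.82 F2158
G1 X46.52 Y83.97 F2158
G1 X53.79 Y95.23 F2158
G1 X59.27 Y106.91 F2158
G1 X60.70 Y116.30 F2158
G1 X55.87 Y120.72 F2158
M5
G0 X75.68 Y106.11
M4 S403
G1 X78.51 Y98.61 F2158
G1 X73.77 Y83.15 F2158
G1 X65.53 Y64.16 F2158
G1 X57.89 Y46.06 F2158
G1 X54.92 Y33.28 F2158
G1 X60.72 Y30.24 F2158
M5
G0 X24.70 Y80.76
M4 S403
G1 X149.33 Y9.85 F2158
M5
G0 X0.00 Y0.00

1 u = 1 mm; y_m = 133.30 − y.

[1] `<path>` cubic bezier, #0000ff→score S403 F2158: (35.54,73.50) → (39.69,75.82) → (46.52,83.97) → (53.79,95.23) → (59.27,106.91) → (60.70,116.30) → (55.87,120.72)

[2] `<path>` cubic bezier, #0000ff→score S403 F2158: (75.68,106.11) → (78.51,98.61) → (73.77,83.15) → (65.53,64.16) → (57.89,46.06) → (54.92,33.28) → (60.72,30.24)

[3] `<line>` line segment, #0000ff→score S403 F2158: (24.70,80.76) → (149.33,9.85)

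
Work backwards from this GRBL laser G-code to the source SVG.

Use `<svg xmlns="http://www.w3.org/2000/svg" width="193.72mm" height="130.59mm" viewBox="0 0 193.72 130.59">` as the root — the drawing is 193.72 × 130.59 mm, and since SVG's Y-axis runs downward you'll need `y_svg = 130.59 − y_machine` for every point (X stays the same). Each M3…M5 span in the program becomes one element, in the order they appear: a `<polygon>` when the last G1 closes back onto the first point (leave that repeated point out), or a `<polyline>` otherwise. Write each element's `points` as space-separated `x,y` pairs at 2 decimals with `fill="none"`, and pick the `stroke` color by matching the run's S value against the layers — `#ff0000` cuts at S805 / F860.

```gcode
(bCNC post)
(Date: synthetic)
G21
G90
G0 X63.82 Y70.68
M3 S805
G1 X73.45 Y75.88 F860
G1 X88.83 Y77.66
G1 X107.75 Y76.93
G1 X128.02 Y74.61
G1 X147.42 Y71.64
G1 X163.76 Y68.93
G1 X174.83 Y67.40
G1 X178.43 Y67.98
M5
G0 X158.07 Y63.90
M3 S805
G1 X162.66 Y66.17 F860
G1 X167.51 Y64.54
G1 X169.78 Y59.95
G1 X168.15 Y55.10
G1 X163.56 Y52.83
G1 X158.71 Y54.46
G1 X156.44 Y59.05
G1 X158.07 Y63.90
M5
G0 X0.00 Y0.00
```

y_svg = 130.59 − y_m. Every run uses S805, so all elements get stroke `#ff0000` (cut).

[1] open run; points: 63.82,59.91 73.45,54.71 88.83,52.93 107.75,53.66 128.02,55.98 147.42,58.95 163.76,61.66 174.83,63.19 178.43,62.61

[2] closed run; points: 158.07,66.69 162.66,64.42 167.51,66.05 169.78,70.64 168.15,75.49 163.56,77.76 158.71,76.13 156.44,71.54

<svg xmlns="http://www.w3.org/2000/svg" width="193.72mm" height="130.59mm" viewBox="0 0 193.72 130.59">
  <polyline points="63.82,59.91 73.45,54.71 88.83,52.93 107.75,53.66 128.02,55.98 147.42,58.95 163.76,61.66 174.83,63.19 178.43,62.61" fill="none" stroke="#ff0000"/>
  <polygon points="158.07,66.69 162.66,64.42 167.51,66.05 169.78,70.64 168.15,75.49 163.56,77.76 158.71,76.13 156.44,71.54" fill="none" stroke="#ff0000"/>
</svg>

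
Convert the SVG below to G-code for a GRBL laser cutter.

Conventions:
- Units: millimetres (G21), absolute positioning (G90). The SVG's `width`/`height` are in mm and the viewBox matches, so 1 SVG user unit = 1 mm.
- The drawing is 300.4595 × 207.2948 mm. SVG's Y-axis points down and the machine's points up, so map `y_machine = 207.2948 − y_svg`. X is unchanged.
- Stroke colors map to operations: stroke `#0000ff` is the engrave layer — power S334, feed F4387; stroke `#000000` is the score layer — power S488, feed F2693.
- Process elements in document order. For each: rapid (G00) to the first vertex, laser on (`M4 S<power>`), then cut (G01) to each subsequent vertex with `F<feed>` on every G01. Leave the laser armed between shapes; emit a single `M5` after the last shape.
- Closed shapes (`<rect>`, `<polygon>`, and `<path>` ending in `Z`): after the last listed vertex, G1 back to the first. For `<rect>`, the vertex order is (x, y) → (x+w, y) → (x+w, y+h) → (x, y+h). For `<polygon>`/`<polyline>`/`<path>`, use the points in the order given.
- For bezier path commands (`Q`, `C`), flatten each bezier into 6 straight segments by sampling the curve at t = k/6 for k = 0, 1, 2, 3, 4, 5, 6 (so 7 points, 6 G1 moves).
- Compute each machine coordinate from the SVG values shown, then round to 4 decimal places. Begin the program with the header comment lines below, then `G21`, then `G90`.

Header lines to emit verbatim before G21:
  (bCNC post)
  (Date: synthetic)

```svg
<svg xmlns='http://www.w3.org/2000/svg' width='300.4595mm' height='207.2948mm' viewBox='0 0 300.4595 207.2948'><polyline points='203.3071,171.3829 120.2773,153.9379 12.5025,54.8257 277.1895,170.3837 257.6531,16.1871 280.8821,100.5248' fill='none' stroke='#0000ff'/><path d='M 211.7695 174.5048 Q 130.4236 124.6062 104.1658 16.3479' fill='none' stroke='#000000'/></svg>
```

1 u = 1 mm; y_m = 207.2948 − y.

[1] `<polyline>` open polyline, #0000ff→engrave S334 F4387: (203.3071,35.9119) → (120.2773,53.3569) → (12.5025,152.4691) → (277.1895,36.9111) → (257.6531,191.1077) → (280.8821,106.7700)

[2] `<path>` quadratic bezier, #000000→score S488 F2693: (211.7695,32.7900) → (186.1844,51.0440) → (163.6598,72.5401) → (144.1956,97.2785) → (127.7919,125.2591) → (114.4486,156.4819) → (104.1658,190.9469)

(bCNC post)
(Date: synthetic)
G21
G90
G00 X203.3071 Y35.9119
M4 S334
G01 X120.2773 Y53.3569 F4387
G01 X12.5025 Y152.4691 F4387
G01 X277.1895 Y36.9111 F4387
G01 X257.6531 Y191.1077 F4387
G01 X280.8821 Y106.7700 F4387
G00 X211.7695 Y32.7900
M4 S488
G01 X186.1844 Y51.0440 F2693
G01 X163.6598 Y72.5401 F2693
G01 X144.1956 Y97.2785 F2693
G01 X127.7919 Y125.2591 F2693
G01 X114.4486 Y156.4819 F2693
G01 X104.1658 Y190.9469 F2693
M5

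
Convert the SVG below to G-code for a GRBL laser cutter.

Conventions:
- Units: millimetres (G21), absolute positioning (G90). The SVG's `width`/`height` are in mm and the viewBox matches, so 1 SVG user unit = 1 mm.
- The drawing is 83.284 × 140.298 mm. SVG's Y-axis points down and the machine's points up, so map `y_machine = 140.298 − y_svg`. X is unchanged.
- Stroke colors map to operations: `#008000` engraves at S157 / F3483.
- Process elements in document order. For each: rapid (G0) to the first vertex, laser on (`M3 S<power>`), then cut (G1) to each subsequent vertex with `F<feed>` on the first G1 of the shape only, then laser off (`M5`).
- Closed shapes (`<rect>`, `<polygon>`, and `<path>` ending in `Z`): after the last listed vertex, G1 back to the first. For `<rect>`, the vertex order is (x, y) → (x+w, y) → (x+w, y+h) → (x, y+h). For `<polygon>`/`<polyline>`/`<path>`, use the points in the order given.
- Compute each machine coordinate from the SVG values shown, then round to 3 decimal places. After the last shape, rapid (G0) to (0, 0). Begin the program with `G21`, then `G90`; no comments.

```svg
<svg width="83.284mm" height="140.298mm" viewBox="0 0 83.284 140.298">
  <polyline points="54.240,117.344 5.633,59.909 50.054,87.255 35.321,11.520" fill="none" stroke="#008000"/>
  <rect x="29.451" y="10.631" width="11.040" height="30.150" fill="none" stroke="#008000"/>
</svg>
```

G21
G90
G0 X54.240 Y22.954
M3 S157
G1 X5.633 Y80.389 F3483
G1 X50.054 Y53.043
G1 X35.321 Y128.778
M5
G0 X29.451 Y129.667
M3 S157
G1 X40.491 Y129.667 F3483
G1 X40.491 Y99.517
G1 X29.451 Y99.517
G1 X29.451 Y129.667
M5
G0 X0.000 Y0.000

viewBox `0 0 83.284 140.298` with mm width/height → 1 unit = 1 mm. Flip: y_m = 140.298 − y_svg.

**Shape 1** — `<polyline>` open polyline, stroke `#008000` → engrave (S157, F3483). Machine vertices: (54.240,22.954) → (5.633,80.389) → (50.054,53.043) → (35.321,128.778). Open path.

**Shape 2** — `<rect>` rectangle, stroke `#008000` → engrave (S157, F3483). Machine vertices: (29.451,129.667) → (40.491,129.667) → (40.491,99.517) → (29.451,99.517) → (29.451,129.667). Closed: final G1 returns to the first vertex.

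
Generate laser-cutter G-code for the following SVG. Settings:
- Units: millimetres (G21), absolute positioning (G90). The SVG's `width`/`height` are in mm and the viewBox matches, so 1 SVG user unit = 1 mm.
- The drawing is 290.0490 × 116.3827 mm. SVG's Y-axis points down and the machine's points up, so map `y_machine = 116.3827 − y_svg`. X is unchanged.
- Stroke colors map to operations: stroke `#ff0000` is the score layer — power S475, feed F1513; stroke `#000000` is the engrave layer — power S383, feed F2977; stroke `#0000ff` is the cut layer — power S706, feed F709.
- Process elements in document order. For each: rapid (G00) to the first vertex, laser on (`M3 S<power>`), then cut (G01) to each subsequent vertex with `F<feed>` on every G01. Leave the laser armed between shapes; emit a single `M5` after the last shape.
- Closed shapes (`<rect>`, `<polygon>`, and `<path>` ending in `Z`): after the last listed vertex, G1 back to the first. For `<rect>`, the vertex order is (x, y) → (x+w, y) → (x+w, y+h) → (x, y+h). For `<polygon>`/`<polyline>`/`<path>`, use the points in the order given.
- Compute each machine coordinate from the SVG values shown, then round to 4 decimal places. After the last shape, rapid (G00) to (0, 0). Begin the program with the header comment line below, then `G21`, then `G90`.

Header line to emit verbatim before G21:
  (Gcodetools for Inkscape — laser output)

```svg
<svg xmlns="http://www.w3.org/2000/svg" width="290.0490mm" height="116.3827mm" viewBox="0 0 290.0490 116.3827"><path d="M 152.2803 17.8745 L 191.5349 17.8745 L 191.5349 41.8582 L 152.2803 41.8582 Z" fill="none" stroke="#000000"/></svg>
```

(Gcodetools for Inkscape — laser output)
G21
G90
G00 X152.2803 Y98.5082
M3 S383
G01 X191.5349 Y98.5082 F2977
G01 X191.5349 Y74.5245 F2977
G01 X152.2803 Y74.5245 F2977
G01 X152.2803 Y98.5082 F2977
M5
G00 X0.0000 Y0.0000

Since the viewBox matches the mm dimensions, user units are millimetres directly. The only transform is the Y-flip y_m = 116.3827 − y_svg.

Shape 1 is a rectangle drawn with `<path>`. Its stroke #000000 means engrave at S383, F2977. After flipping Y the toolpath is (152.2803,98.5082) → (191.5349,98.5082) → (191.5349,74.5245) → (152.2803,74.5245) → (152.2803,98.5082), returning to the start.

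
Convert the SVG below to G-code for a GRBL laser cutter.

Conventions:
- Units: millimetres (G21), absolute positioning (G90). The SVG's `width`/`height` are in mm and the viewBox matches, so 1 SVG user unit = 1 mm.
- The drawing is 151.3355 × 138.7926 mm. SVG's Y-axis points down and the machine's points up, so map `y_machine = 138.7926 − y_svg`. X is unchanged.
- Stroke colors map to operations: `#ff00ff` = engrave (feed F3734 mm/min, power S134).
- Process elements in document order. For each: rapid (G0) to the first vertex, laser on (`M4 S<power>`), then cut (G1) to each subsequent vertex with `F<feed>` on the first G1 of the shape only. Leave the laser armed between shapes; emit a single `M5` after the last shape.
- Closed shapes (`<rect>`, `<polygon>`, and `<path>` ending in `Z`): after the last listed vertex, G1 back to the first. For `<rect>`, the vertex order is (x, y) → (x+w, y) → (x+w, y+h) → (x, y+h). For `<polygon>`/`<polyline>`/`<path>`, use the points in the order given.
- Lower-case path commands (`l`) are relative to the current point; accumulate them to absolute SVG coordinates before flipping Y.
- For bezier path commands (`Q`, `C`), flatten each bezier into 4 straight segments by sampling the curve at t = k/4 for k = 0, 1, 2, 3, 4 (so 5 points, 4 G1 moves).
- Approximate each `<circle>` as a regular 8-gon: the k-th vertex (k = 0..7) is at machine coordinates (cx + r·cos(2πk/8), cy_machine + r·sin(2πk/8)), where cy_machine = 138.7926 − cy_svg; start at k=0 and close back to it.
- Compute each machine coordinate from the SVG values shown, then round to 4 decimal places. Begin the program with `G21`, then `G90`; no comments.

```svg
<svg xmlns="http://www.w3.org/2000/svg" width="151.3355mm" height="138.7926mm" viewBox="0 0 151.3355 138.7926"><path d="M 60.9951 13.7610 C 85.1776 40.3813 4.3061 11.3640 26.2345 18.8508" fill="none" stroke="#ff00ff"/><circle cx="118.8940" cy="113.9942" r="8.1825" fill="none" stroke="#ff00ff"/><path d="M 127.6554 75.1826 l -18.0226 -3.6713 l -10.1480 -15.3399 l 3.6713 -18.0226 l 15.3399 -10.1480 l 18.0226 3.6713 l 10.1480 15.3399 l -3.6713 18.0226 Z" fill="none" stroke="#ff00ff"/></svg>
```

G21
G90
G0 X60.9951 Y125.0316
M4 S134
G1 X62.6821 Y114.0587 F3734
G1 X44.4601 Y115.3116
G1 X25.8155 Y120.1521
G1 X26.2345 Y119.9418
G0 X127.0765 Y24.7984
M4 S134
G1 X124.6799 Y30.5843 F3734
G1 X118.8940 Y32.9809
G1 X113.1081 Y30.5843
G1 X110.7115 Y24.7984
G1 X113.1081 Y19.0125
G1 X118.8940 Y16.6159
G1 X124.6799 Y19.0125
G1 X127.0765 Y24.7984
G0 X127.6554 Y63.6100
M4 S134
G1 X109.6328 Y67.2813 F3734
G1 X99.4848 Y82.6212
G1 X103.1561 Y100.6438
G1 X118.4960 Y110.7918
G1 X136.5186 Y107.1205
G1 X146.6666 Y91.7806
G1 X142.9953 Y73.7580
G1 X127.6554 Y63.6100
M5

Since the viewBox matches the mm dimensions, user units are millimetres directly. The only transform is the Y-flip y_m = 138.7926 − y_svg.

Shape 1 is a cubic bezier drawn with `<path>`. Its stroke #ff00ff means engrave at S134, F3734. After flipping Y the toolpath is (60.9951,125.0316) → (62.6821,114.0587) → (44.4601,115.3116) → (25.8155,120.1521) → (26.2345,119.9418).

Shape 2 is a circle drawn with `<circle>`. Its stroke #ff00ff means engrave at S134, F3734. After flipping Y the toolpath is (127.0765,24.7984) → (124.6799,30.5843) → (118.8940,32.9809) → (113.1081,30.5843) → (110.7115,24.7984) → (113.1081,19.0125) → (118.8940,16.6159) → (124.6799,19.0125) → (127.0765,24.7984), returning to the start.

Shape 3 is a regular polygon drawn with `<path>`. Its stroke #ff00ff means engrave at S134, F3734. After flipping Y the toolpath is (127.6554,63.6100) → (109.6328,67.2813) → (99.4848,82.6212) → (103.1561,100.6438) → (118.4960,110.7918) → (136.5186,107.1205) → (146.6666,91.7806) → (142.9953,73.7580) → (127.6554,63.6100), returning to the start.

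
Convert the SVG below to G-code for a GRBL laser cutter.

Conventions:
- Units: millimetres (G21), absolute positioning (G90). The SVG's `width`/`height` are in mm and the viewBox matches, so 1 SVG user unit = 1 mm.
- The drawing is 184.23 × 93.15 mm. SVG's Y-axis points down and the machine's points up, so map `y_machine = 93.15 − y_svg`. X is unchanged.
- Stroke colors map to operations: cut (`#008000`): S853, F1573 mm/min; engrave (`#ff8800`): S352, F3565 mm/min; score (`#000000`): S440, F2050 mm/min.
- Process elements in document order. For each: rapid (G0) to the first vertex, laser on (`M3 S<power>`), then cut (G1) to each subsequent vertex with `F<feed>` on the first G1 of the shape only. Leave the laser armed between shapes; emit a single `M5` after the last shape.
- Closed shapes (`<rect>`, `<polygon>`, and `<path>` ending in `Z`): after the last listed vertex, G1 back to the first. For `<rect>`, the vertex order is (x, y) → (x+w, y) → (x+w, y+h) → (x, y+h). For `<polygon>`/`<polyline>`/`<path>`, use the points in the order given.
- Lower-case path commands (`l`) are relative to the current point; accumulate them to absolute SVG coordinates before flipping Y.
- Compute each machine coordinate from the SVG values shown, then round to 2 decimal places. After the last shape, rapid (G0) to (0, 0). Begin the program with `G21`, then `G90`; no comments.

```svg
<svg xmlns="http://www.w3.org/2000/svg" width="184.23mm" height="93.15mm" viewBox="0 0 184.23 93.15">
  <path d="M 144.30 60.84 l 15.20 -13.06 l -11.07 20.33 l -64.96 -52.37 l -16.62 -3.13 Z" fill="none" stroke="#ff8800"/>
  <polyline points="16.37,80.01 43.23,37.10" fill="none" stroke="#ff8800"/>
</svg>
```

G21
G90
G0 X144.30 Y32.31
M3 S352
G1 X159.50 Y45.37 F3565
G1 X148.43 Y25.04
G1 X83.47 Y77.41
G1 X66.85 Y80.54
G1 X144.30 Y32.31
G0 X16.37 Y13.14
M3 S352
G1 X43.23 Y56.05 F3565
M5
G0 X0.00 Y0.00

Since the viewBox matches the mm dimensions, user units are millimetres directly. The only transform is the Y-flip y_m = 93.15 − y_svg.

Shape 1 is a closed polygon drawn with `<path>`. Its stroke #ff8800 means engrave at S352, F3565. After flipping Y the toolpath is (144.30,32.31) → (159.50,45.37) → (148.43,25.04) → (83.47,77.41) → (66.85,80.54) → (144.30,32.31), returning to the start.

Shape 2 is a line segment drawn with `<polyline>`. Its stroke #ff8800 means engrave at S352, F3565. After flipping Y the toolpath is (16.37,13.14) → (43.23,56.05).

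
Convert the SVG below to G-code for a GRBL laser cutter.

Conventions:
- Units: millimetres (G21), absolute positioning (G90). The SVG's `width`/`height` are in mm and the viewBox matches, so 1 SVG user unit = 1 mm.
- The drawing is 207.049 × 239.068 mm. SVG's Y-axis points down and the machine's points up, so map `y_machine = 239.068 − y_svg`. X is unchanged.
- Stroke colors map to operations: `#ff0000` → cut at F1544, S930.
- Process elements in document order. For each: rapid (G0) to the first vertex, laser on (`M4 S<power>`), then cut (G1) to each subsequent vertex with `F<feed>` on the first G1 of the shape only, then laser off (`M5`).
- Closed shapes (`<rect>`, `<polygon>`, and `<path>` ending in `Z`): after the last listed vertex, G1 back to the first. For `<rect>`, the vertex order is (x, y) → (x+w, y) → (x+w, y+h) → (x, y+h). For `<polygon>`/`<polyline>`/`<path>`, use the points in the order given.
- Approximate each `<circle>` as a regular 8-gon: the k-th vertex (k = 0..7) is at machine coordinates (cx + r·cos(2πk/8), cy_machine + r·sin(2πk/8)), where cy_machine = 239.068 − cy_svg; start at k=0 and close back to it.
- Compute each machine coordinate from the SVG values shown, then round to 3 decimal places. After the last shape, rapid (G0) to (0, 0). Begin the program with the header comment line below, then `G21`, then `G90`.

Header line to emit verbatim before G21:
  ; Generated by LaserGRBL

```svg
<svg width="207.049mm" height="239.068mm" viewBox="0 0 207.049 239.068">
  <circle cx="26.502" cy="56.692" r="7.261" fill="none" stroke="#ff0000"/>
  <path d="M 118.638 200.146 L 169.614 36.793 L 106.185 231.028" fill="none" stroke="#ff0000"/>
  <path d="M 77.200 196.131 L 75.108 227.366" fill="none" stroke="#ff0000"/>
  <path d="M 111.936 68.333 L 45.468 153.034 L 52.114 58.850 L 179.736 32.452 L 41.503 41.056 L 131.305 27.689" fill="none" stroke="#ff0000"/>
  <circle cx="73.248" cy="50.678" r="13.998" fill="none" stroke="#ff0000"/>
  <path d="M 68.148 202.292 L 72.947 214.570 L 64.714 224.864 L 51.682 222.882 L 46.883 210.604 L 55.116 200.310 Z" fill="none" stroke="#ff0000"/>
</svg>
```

viewBox `0 0 207.049 239.068` with mm width/height → 1 unit = 1 mm. Flip: y_m = 239.068 − y_svg.

**Shape 1** — `<circle>` circle, stroke `#ff0000` → cut (S930, F1544). Machine vertices: (33.763,182.376) → (31.636,187.510) → (26.502,189.637) → (21.368,187.510) → (19.241,182.376) → (21.368,177.242) → (26.502,175.115) → (31.636,177.242) → (33.763,182.376). Closed: final G1 returns to the first vertex.

**Shape 2** — `<path>` open polyline, stroke `#ff0000` → cut (S930, F1544). Machine vertices: (118.638,38.922) → (169.614,202.275) → (106.185,8.040). Open path.

**Shape 3** — `<path>` line segment, stroke `#ff0000` → cut (S930, F1544). Machine vertices: (77.200,42.937) → (75.108,11.702). Open path.

**Shape 4** — `<path>` open polyline, stroke `#ff0000` → cut (S930, F1544). Machine vertices: (111.936,170.735) → (45.468,86.034) → (52.114,180.218) → (179.736,206.616) → (41.503,198.012) → (131.305,211.379). Open path.

**Shape 5** — `<circle>` circle, stroke `#ff0000` → cut (S930, F1544). Machine vertices: (87.246,188.390) → (83.146,198.288) → (73.248,202.388) → (63.350,198.288) → (59.250,188.390) → (63.350,178.492) → (73.248,174.392) → (83.146,178.492) → (87.246,188.390). Closed: final G1 returns to the first vertex.

**Shape 6** — `<path>` regular polygon, stroke `#ff0000` → cut (S930, F1544). Machine vertices: (68.148,36.776) → (72.947,24.498) → (64.714,14.204) → (51.682,16.186) → (46.883,28.464) → (55.116,38.758) → (68.148,36.776). Closed: final G1 returns to the first vertex.

; Generated by LaserGRBL
G21
G90
G0 X33.763 Y182.376
M4 S930
G1 X31.636 Y187.510 F1544
G1 X26.502 Y189.637
G1 X21.368 Y187.510
G1 X19.241 Y182.376
G1 X21.368 Y177.242
G1 X26.502 Y175.115
G1 X31.636 Y177.242
G1 X33.763 Y182.376
M5
G0 X118.638 Y38.922
M4 S930
G1 X169.614 Y202.275 F1544
G1 X106.185 Y8.040
M5
G0 X77.200 Y42.937
M4 S930
G1 X75.108 Y11.702 F1544
M5
G0 X111.936 Y170.735
M4 S930
G1 X45.468 Y86.034 F1544
G1 X52.114 Y180.218
G1 X179.736 Y206.616
G1 X41.503 Y198.012
G1 X131.305 Y211.379
M5
G0 X87.246 Y188.390
M4 S930
G1 X83.146 Y198.288 F1544
G1 X73.248 Y202.388
G1 X63.350 Y198.288
G1 X59.250 Y188.390
G1 X63.350 Y178.492
G1 X73.248 Y174.392
G1 X83.146 Y178.492
G1 X87.246 Y188.390
M5
G0 X68.148 Y36.776
M4 S930
G1 X72.947 Y24.498 F1544
G1 X64.714 Y14.204
G1 X51.682 Y16.186
G1 X46.883 Y28.464
G1 X55.116 Y38.758
G1 X68.148 Y36.776
M5
G0 X0.000 Y0.000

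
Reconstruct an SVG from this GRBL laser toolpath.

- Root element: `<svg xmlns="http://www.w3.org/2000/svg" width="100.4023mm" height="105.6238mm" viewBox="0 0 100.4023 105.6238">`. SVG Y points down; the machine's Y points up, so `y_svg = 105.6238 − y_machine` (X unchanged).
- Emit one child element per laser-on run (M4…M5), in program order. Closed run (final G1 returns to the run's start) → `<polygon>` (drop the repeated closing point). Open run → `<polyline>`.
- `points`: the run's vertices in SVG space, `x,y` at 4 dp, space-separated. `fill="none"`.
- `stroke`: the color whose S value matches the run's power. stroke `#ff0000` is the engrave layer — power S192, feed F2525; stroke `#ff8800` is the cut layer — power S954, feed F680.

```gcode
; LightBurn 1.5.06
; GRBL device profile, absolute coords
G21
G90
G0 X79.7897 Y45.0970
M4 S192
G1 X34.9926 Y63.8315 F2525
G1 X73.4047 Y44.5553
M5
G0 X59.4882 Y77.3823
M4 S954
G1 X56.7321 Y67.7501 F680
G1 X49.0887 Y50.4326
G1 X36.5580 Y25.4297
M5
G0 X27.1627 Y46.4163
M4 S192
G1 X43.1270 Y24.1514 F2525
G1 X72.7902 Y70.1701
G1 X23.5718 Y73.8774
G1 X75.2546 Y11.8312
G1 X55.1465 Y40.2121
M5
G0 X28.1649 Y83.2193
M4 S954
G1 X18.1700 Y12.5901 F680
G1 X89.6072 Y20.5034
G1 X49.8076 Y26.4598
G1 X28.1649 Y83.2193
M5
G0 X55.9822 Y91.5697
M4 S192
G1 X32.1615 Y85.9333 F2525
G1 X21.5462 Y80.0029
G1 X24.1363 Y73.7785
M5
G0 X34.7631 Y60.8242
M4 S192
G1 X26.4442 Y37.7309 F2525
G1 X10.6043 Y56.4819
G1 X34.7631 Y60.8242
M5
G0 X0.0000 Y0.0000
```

<svg xmlns="http://www.w3.org/2000/svg" width="100.4023mm" height="105.6238mm" viewBox="0 0 100.4023 105.6238">
  <polyline points="79.7897,60.5268 34.9926,41.7923 73.4047,61.0685" fill="none" stroke="#ff0000"/>
  <polyline points="59.4882,28.2415 56.7321,37.8737 49.0887,55.1912 36.5580,80.1941" fill="none" stroke="#ff8800"/>
  <polyline points="27.1627,59.2075 43.1270,81.4724 72.7902,35.4537 23.5718,31.7464 75.2546,93.7926 55.1465,65.4117" fill="none" stroke="#ff0000"/>
  <polygon points="28.1649,22.4045 18.1700,93.0337 89.6072,85.1204 49.8076,79.1640" fill="none" stroke="#ff8800"/>
  <polyline points="55.9822,14.0541 32.1615,19.6905 21.5462,25.6209 24.1363,31.8453" fill="none" stroke="#ff0000"/>
  <polygon points="34.7631,44.7996 26.4442,67.8929 10.6043,49.1419" fill="none" stroke="#ff0000"/>
</svg>

Each laser-on run becomes one SVG element. Flip Y back into SVG space with y_svg = 105.6238 − y_machine.

Run 1: power S192 maps to stroke `#ff0000` (engrave). The run is open, so emit a `<polyline>` with points (Y-flipped): 79.7897,60.5268 34.9926,41.7923 73.4047,61.0685.

Run 2: the run's S954 means `#ff8800` (cut). The run is open, so emit a `<polyline>` with points (Y-flipped): 59.4882,28.2415 56.7321,37.8737 49.0887,55.1912 36.5580,80.1941.

Run 3: the run's S192 means `#ff0000` (engrave). The run is open, so emit a `<polyline>` with points (Y-flipped): 27.1627,59.2075 43.1270,81.4724 72.7902,35.4537 23.5718,31.7464 75.2546,93.7926 55.1465,65.4117.

Run 4: the run's S954 means `#ff8800` (cut). The run returns to its start, so emit a `<polygon>` with points (Y-flipped): 28.1649,22.4045 18.1700,93.0337 89.6072,85.1204 49.8076,79.1640.

Run 5: S192 ⇒ engrave layer `#ff0000`. The run is open, so emit a `<polyline>` with points (Y-flipped): 55.9822,14.0541 32.1615,19.6905 21.5462,25.6209 24.1363,31.8453.

Run 6: power S192 maps to stroke `#ff0000` (engrave). The run returns to its start, so emit a `<polygon>` with points (Y-flipped): 34.7631,44.7996 26.4442,67.8929 10.6043,49.1419.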